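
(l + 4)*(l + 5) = l^2 + 9*l + 20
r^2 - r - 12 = (r - 4)*(r + 3)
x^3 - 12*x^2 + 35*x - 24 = (x - 8)*(x - 3)*(x - 1)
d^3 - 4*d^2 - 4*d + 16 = (d - 4)*(d - 2)*(d + 2)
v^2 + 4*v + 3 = (v + 1)*(v + 3)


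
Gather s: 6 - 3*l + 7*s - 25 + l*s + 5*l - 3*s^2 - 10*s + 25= 2*l - 3*s^2 + s*(l - 3) + 6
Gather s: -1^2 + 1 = 0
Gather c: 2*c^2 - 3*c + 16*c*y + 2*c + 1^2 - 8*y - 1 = 2*c^2 + c*(16*y - 1) - 8*y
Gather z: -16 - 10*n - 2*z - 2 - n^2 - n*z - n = -n^2 - 11*n + z*(-n - 2) - 18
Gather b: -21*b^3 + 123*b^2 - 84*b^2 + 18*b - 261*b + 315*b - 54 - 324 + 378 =-21*b^3 + 39*b^2 + 72*b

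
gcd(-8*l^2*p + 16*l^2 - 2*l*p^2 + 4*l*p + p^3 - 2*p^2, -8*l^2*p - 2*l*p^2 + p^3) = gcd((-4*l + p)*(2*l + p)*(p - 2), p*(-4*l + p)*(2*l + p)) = -8*l^2 - 2*l*p + p^2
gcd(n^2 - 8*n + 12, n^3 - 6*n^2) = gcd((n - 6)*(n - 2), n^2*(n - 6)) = n - 6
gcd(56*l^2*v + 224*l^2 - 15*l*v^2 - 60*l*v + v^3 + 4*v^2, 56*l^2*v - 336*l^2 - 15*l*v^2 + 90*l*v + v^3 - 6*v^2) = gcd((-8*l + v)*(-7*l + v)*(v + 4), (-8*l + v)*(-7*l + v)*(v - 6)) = 56*l^2 - 15*l*v + v^2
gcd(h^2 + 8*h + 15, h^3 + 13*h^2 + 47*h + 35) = h + 5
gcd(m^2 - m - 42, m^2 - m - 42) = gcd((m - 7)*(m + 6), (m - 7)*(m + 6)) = m^2 - m - 42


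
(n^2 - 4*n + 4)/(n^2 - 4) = (n - 2)/(n + 2)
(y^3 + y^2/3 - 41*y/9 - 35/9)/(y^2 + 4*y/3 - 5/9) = (3*y^2 - 4*y - 7)/(3*y - 1)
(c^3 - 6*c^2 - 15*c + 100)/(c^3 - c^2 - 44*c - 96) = (c^2 - 10*c + 25)/(c^2 - 5*c - 24)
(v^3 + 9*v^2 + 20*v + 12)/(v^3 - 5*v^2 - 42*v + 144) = (v^2 + 3*v + 2)/(v^2 - 11*v + 24)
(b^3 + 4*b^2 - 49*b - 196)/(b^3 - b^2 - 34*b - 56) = (b + 7)/(b + 2)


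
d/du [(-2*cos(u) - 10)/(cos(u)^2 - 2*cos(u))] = 2*(-sin(u) + 10*sin(u)/cos(u)^2 - 10*tan(u))/(cos(u) - 2)^2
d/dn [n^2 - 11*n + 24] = 2*n - 11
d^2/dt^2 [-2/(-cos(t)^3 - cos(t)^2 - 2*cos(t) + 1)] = 2*((11*cos(t) + 8*cos(2*t) + 9*cos(3*t))*(cos(t)^3 + cos(t)^2 + 2*cos(t) - 1)/4 + 2*(3*cos(t)^2 + 2*cos(t) + 2)^2*sin(t)^2)/(cos(t)^3 + cos(t)^2 + 2*cos(t) - 1)^3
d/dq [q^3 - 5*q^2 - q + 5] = 3*q^2 - 10*q - 1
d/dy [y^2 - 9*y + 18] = 2*y - 9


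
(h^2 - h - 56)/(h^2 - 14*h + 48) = (h + 7)/(h - 6)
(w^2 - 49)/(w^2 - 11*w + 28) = (w + 7)/(w - 4)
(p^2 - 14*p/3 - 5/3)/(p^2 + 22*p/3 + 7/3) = (p - 5)/(p + 7)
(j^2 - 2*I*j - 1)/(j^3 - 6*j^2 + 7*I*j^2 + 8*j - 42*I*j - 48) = (j - I)/(j^2 + j*(-6 + 8*I) - 48*I)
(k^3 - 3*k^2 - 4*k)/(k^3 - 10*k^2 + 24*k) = (k + 1)/(k - 6)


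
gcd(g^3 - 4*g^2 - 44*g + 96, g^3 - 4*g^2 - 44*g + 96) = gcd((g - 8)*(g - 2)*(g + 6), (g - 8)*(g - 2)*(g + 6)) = g^3 - 4*g^2 - 44*g + 96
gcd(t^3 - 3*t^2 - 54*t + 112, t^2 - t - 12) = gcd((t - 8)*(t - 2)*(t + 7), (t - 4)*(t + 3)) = 1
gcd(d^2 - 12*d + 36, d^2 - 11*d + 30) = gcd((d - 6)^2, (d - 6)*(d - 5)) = d - 6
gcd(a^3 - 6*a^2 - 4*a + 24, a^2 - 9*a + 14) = a - 2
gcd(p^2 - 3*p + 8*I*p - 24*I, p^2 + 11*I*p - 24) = p + 8*I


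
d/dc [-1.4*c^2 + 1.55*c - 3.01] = 1.55 - 2.8*c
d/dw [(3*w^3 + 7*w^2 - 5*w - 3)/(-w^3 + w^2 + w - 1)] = 2*(5*w^3 + 3*w^2 - 4)/(w^5 - w^4 - 2*w^3 + 2*w^2 + w - 1)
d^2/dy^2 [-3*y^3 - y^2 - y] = -18*y - 2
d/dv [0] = 0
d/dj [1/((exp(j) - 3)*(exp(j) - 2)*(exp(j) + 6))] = (-(exp(j) - 3)*(exp(j) - 2) - (exp(j) - 3)*(exp(j) + 6) - (exp(j) - 2)*(exp(j) + 6))*exp(j)/((exp(j) - 3)^2*(exp(j) - 2)^2*(exp(j) + 6)^2)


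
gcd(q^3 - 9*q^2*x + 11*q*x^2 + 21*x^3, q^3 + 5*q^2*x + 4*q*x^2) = q + x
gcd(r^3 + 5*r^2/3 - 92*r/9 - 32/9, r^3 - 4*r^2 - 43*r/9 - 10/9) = r + 1/3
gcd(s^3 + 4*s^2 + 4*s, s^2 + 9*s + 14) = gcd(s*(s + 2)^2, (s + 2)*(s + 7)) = s + 2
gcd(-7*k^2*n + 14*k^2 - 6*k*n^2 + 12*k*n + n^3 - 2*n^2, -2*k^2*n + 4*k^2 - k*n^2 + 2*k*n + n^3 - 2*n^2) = k*n - 2*k + n^2 - 2*n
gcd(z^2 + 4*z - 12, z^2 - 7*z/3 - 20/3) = 1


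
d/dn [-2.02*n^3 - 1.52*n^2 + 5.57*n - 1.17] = -6.06*n^2 - 3.04*n + 5.57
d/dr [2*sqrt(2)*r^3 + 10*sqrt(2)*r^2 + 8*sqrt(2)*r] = sqrt(2)*(6*r^2 + 20*r + 8)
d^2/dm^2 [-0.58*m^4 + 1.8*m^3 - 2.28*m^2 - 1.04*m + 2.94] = -6.96*m^2 + 10.8*m - 4.56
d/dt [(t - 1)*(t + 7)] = 2*t + 6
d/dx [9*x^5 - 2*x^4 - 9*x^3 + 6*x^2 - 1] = x*(45*x^3 - 8*x^2 - 27*x + 12)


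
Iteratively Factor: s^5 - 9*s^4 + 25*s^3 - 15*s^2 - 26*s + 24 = (s - 3)*(s^4 - 6*s^3 + 7*s^2 + 6*s - 8) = (s - 3)*(s - 1)*(s^3 - 5*s^2 + 2*s + 8) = (s - 3)*(s - 2)*(s - 1)*(s^2 - 3*s - 4) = (s - 3)*(s - 2)*(s - 1)*(s + 1)*(s - 4)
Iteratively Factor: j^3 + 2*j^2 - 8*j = (j - 2)*(j^2 + 4*j) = (j - 2)*(j + 4)*(j)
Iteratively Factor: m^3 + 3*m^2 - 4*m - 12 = (m + 2)*(m^2 + m - 6) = (m + 2)*(m + 3)*(m - 2)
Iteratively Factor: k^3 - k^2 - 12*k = (k)*(k^2 - k - 12) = k*(k - 4)*(k + 3)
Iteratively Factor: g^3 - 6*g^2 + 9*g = (g - 3)*(g^2 - 3*g) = (g - 3)^2*(g)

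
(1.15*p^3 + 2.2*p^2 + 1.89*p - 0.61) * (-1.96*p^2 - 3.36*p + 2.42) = -2.254*p^5 - 8.176*p^4 - 8.3134*p^3 + 0.1692*p^2 + 6.6234*p - 1.4762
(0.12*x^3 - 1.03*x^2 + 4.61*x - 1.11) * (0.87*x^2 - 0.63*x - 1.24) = 0.1044*x^5 - 0.9717*x^4 + 4.5108*x^3 - 2.5928*x^2 - 5.0171*x + 1.3764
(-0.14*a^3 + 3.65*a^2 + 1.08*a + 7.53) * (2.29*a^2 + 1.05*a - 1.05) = -0.3206*a^5 + 8.2115*a^4 + 6.4527*a^3 + 14.5452*a^2 + 6.7725*a - 7.9065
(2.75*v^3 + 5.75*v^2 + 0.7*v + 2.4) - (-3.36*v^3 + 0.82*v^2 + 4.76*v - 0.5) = 6.11*v^3 + 4.93*v^2 - 4.06*v + 2.9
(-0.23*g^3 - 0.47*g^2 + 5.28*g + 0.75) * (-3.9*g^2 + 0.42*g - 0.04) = 0.897*g^5 + 1.7364*g^4 - 20.7802*g^3 - 0.6886*g^2 + 0.1038*g - 0.03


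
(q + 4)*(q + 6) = q^2 + 10*q + 24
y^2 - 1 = (y - 1)*(y + 1)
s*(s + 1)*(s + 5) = s^3 + 6*s^2 + 5*s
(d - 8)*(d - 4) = d^2 - 12*d + 32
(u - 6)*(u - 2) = u^2 - 8*u + 12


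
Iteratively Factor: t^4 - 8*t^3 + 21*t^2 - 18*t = (t)*(t^3 - 8*t^2 + 21*t - 18) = t*(t - 2)*(t^2 - 6*t + 9) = t*(t - 3)*(t - 2)*(t - 3)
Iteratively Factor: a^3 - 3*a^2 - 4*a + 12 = (a - 2)*(a^2 - a - 6) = (a - 2)*(a + 2)*(a - 3)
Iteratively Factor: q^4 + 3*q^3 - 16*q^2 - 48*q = (q - 4)*(q^3 + 7*q^2 + 12*q) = (q - 4)*(q + 3)*(q^2 + 4*q) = (q - 4)*(q + 3)*(q + 4)*(q)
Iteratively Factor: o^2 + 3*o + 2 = (o + 1)*(o + 2)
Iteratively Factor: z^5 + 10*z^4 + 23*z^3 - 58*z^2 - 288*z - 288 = (z + 4)*(z^4 + 6*z^3 - z^2 - 54*z - 72) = (z + 2)*(z + 4)*(z^3 + 4*z^2 - 9*z - 36) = (z + 2)*(z + 3)*(z + 4)*(z^2 + z - 12) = (z - 3)*(z + 2)*(z + 3)*(z + 4)*(z + 4)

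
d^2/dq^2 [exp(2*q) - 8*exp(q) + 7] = 4*(exp(q) - 2)*exp(q)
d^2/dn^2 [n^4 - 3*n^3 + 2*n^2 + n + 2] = 12*n^2 - 18*n + 4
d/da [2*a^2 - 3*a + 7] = 4*a - 3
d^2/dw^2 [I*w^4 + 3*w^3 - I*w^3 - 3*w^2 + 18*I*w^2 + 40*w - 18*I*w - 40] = 12*I*w^2 + 6*w*(3 - I) - 6 + 36*I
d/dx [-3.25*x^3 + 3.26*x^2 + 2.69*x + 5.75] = -9.75*x^2 + 6.52*x + 2.69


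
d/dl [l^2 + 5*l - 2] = 2*l + 5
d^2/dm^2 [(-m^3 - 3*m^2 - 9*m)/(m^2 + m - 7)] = 28*(-m^3 - 3*m^2 - 24*m - 15)/(m^6 + 3*m^5 - 18*m^4 - 41*m^3 + 126*m^2 + 147*m - 343)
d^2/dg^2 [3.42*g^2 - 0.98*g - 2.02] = 6.84000000000000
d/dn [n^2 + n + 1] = 2*n + 1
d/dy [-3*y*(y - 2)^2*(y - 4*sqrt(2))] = 3*(y - 2)*(-y*(y - 2) - 2*y*(y - 4*sqrt(2)) + (-y + 4*sqrt(2))*(y - 2))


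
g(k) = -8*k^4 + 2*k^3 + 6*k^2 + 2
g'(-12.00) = 56016.00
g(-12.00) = -168478.00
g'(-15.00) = 109170.00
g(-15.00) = -410398.00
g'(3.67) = -1456.93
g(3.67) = -1269.62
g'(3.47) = -1223.14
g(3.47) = -1002.06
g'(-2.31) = 398.74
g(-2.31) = -218.43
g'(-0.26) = -2.15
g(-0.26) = 2.33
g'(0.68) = 0.87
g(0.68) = 3.69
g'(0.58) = 2.73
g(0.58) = 3.50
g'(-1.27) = 59.99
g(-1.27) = -13.23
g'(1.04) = -17.03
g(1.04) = 1.38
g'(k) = -32*k^3 + 6*k^2 + 12*k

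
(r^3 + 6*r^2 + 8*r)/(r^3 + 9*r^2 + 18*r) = (r^2 + 6*r + 8)/(r^2 + 9*r + 18)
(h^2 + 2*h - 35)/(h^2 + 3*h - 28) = (h - 5)/(h - 4)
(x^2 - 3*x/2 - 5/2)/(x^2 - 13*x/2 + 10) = (x + 1)/(x - 4)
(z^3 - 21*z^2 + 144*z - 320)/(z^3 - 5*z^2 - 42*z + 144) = (z^2 - 13*z + 40)/(z^2 + 3*z - 18)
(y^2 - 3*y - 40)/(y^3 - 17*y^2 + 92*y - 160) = (y + 5)/(y^2 - 9*y + 20)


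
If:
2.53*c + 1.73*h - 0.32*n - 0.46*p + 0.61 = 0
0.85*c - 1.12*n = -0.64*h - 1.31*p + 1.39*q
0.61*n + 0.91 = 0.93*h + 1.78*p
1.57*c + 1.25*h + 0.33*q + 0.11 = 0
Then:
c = 0.781773528437531*q - 0.471649749193654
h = 0.504392084987229 - 1.24590755171754*q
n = 0.367180004644213 - 0.998598044481505*q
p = 0.308735514586289*q + 0.373536608873509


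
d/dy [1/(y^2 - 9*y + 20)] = (9 - 2*y)/(y^2 - 9*y + 20)^2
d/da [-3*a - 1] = -3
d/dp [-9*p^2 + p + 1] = 1 - 18*p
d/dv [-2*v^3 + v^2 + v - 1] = -6*v^2 + 2*v + 1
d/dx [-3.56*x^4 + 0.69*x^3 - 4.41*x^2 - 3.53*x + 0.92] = -14.24*x^3 + 2.07*x^2 - 8.82*x - 3.53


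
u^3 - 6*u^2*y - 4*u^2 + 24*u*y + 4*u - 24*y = (u - 2)^2*(u - 6*y)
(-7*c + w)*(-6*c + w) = 42*c^2 - 13*c*w + w^2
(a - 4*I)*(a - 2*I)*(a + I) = a^3 - 5*I*a^2 - 2*a - 8*I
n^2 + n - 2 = (n - 1)*(n + 2)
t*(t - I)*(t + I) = t^3 + t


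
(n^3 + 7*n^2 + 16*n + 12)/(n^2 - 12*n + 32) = (n^3 + 7*n^2 + 16*n + 12)/(n^2 - 12*n + 32)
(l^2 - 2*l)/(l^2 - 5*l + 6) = l/(l - 3)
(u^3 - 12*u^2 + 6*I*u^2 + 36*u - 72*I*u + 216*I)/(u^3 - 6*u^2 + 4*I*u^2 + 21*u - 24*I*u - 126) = (u^2 + 6*u*(-1 + I) - 36*I)/(u^2 + 4*I*u + 21)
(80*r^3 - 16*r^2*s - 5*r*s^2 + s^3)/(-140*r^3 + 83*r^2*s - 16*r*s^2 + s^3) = (-4*r - s)/(7*r - s)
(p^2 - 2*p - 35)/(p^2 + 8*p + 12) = (p^2 - 2*p - 35)/(p^2 + 8*p + 12)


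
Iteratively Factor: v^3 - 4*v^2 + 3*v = (v)*(v^2 - 4*v + 3) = v*(v - 1)*(v - 3)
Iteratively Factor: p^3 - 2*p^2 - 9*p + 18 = (p - 2)*(p^2 - 9) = (p - 2)*(p + 3)*(p - 3)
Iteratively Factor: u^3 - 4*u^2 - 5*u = (u - 5)*(u^2 + u) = u*(u - 5)*(u + 1)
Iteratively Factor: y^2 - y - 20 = (y + 4)*(y - 5)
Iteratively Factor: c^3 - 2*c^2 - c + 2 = (c + 1)*(c^2 - 3*c + 2) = (c - 1)*(c + 1)*(c - 2)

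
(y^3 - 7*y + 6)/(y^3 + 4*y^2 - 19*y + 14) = (y + 3)/(y + 7)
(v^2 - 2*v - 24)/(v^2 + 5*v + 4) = (v - 6)/(v + 1)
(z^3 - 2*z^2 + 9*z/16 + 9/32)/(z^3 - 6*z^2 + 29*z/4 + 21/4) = (32*z^3 - 64*z^2 + 18*z + 9)/(8*(4*z^3 - 24*z^2 + 29*z + 21))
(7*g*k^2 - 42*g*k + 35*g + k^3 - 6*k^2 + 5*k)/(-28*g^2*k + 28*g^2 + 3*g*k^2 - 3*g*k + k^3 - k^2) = (5 - k)/(4*g - k)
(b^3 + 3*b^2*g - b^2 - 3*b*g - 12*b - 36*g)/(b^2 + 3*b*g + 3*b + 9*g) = b - 4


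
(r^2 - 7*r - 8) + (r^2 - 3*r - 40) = 2*r^2 - 10*r - 48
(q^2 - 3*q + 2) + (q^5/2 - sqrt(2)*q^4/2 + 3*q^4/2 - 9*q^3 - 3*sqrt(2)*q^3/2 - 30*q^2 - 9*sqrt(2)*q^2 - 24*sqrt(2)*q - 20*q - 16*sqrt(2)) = q^5/2 - sqrt(2)*q^4/2 + 3*q^4/2 - 9*q^3 - 3*sqrt(2)*q^3/2 - 29*q^2 - 9*sqrt(2)*q^2 - 24*sqrt(2)*q - 23*q - 16*sqrt(2) + 2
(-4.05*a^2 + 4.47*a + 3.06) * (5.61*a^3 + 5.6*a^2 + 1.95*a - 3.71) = -22.7205*a^5 + 2.3967*a^4 + 34.3011*a^3 + 40.878*a^2 - 10.6167*a - 11.3526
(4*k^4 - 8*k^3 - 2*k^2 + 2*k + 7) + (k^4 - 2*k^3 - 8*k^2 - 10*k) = 5*k^4 - 10*k^3 - 10*k^2 - 8*k + 7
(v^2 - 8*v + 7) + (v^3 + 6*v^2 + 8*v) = v^3 + 7*v^2 + 7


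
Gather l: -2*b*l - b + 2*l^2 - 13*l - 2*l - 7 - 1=-b + 2*l^2 + l*(-2*b - 15) - 8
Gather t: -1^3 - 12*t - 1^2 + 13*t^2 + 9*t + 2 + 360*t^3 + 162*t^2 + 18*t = 360*t^3 + 175*t^2 + 15*t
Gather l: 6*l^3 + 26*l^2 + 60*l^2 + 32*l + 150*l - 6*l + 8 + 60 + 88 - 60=6*l^3 + 86*l^2 + 176*l + 96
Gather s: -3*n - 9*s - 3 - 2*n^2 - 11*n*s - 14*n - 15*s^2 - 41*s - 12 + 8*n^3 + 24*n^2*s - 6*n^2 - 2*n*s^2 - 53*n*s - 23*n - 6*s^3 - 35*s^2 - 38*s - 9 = 8*n^3 - 8*n^2 - 40*n - 6*s^3 + s^2*(-2*n - 50) + s*(24*n^2 - 64*n - 88) - 24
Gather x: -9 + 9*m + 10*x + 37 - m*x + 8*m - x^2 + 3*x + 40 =17*m - x^2 + x*(13 - m) + 68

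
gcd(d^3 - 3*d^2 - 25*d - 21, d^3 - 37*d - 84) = d^2 - 4*d - 21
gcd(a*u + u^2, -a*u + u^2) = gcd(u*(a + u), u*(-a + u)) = u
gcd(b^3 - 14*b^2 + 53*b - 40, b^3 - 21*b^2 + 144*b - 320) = b^2 - 13*b + 40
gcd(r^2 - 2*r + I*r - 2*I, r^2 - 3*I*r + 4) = r + I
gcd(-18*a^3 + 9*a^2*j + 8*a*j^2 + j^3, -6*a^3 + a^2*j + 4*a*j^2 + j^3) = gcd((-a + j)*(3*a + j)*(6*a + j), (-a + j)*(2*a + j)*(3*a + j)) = 3*a^2 - 2*a*j - j^2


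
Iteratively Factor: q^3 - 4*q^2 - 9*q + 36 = (q + 3)*(q^2 - 7*q + 12) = (q - 3)*(q + 3)*(q - 4)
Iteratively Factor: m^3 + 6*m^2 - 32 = (m + 4)*(m^2 + 2*m - 8) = (m - 2)*(m + 4)*(m + 4)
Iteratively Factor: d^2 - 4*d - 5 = (d - 5)*(d + 1)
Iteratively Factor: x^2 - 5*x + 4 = (x - 4)*(x - 1)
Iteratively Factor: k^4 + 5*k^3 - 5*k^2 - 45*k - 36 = (k + 3)*(k^3 + 2*k^2 - 11*k - 12) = (k + 3)*(k + 4)*(k^2 - 2*k - 3) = (k + 1)*(k + 3)*(k + 4)*(k - 3)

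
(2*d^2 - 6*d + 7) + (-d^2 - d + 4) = d^2 - 7*d + 11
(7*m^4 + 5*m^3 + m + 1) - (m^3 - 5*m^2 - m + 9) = 7*m^4 + 4*m^3 + 5*m^2 + 2*m - 8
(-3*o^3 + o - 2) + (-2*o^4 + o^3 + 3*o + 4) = -2*o^4 - 2*o^3 + 4*o + 2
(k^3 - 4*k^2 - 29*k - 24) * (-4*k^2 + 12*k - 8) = -4*k^5 + 28*k^4 + 60*k^3 - 220*k^2 - 56*k + 192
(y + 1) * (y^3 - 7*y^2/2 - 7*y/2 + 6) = y^4 - 5*y^3/2 - 7*y^2 + 5*y/2 + 6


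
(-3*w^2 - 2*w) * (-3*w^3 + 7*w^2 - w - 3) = 9*w^5 - 15*w^4 - 11*w^3 + 11*w^2 + 6*w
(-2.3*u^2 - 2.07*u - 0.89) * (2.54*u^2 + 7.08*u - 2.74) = -5.842*u^4 - 21.5418*u^3 - 10.6142*u^2 - 0.6294*u + 2.4386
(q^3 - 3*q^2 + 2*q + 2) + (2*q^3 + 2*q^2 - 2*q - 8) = 3*q^3 - q^2 - 6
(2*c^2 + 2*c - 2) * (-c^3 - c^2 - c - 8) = -2*c^5 - 4*c^4 - 2*c^3 - 16*c^2 - 14*c + 16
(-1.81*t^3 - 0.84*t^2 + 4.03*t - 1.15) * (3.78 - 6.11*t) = 11.0591*t^4 - 1.7094*t^3 - 27.7985*t^2 + 22.2599*t - 4.347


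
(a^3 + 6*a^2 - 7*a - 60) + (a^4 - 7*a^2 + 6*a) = a^4 + a^3 - a^2 - a - 60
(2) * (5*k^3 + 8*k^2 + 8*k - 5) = 10*k^3 + 16*k^2 + 16*k - 10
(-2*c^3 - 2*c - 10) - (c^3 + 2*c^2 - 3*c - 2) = -3*c^3 - 2*c^2 + c - 8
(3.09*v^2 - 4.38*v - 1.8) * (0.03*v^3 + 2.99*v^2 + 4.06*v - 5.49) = 0.0927*v^5 + 9.1077*v^4 - 0.604800000000003*v^3 - 40.1289*v^2 + 16.7382*v + 9.882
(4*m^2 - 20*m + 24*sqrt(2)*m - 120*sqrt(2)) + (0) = 4*m^2 - 20*m + 24*sqrt(2)*m - 120*sqrt(2)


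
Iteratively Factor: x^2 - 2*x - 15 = (x - 5)*(x + 3)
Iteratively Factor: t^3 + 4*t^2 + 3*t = (t + 1)*(t^2 + 3*t) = (t + 1)*(t + 3)*(t)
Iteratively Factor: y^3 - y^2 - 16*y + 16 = (y + 4)*(y^2 - 5*y + 4) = (y - 4)*(y + 4)*(y - 1)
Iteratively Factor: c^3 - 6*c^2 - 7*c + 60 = (c + 3)*(c^2 - 9*c + 20) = (c - 5)*(c + 3)*(c - 4)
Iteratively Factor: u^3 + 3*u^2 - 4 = (u - 1)*(u^2 + 4*u + 4) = (u - 1)*(u + 2)*(u + 2)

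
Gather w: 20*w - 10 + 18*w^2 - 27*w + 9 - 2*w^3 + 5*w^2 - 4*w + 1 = -2*w^3 + 23*w^2 - 11*w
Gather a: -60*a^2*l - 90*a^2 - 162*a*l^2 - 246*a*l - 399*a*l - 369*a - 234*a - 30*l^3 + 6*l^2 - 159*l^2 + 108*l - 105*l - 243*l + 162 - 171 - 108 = a^2*(-60*l - 90) + a*(-162*l^2 - 645*l - 603) - 30*l^3 - 153*l^2 - 240*l - 117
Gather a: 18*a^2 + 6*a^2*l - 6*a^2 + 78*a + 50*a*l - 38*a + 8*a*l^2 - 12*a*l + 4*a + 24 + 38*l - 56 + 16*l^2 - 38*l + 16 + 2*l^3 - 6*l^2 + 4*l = a^2*(6*l + 12) + a*(8*l^2 + 38*l + 44) + 2*l^3 + 10*l^2 + 4*l - 16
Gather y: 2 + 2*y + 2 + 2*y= 4*y + 4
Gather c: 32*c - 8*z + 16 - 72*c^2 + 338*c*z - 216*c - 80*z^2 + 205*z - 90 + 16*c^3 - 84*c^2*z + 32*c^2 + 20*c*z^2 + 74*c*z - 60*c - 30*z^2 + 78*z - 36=16*c^3 + c^2*(-84*z - 40) + c*(20*z^2 + 412*z - 244) - 110*z^2 + 275*z - 110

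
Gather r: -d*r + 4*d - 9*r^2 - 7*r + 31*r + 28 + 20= 4*d - 9*r^2 + r*(24 - d) + 48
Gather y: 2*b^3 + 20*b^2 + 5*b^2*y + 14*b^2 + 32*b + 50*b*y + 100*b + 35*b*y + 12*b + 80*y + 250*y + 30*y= 2*b^3 + 34*b^2 + 144*b + y*(5*b^2 + 85*b + 360)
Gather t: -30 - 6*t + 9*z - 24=-6*t + 9*z - 54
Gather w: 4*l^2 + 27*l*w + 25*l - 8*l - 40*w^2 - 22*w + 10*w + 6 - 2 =4*l^2 + 17*l - 40*w^2 + w*(27*l - 12) + 4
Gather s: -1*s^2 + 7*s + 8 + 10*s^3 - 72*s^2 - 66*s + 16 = 10*s^3 - 73*s^2 - 59*s + 24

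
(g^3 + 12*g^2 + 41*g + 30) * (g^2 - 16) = g^5 + 12*g^4 + 25*g^3 - 162*g^2 - 656*g - 480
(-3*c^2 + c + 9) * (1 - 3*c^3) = 9*c^5 - 3*c^4 - 27*c^3 - 3*c^2 + c + 9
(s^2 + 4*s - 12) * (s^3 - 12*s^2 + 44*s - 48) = s^5 - 8*s^4 - 16*s^3 + 272*s^2 - 720*s + 576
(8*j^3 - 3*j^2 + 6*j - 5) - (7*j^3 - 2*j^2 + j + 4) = j^3 - j^2 + 5*j - 9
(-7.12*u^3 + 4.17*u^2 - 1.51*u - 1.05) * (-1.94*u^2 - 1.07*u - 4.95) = 13.8128*u^5 - 0.4714*u^4 + 33.7115*u^3 - 16.9888*u^2 + 8.598*u + 5.1975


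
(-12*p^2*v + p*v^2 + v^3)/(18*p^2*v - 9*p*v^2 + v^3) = (-4*p - v)/(6*p - v)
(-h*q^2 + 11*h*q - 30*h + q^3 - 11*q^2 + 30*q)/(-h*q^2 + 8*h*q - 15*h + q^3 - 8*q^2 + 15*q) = (q - 6)/(q - 3)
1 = 1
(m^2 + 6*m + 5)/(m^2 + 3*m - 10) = (m + 1)/(m - 2)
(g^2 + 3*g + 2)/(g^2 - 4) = (g + 1)/(g - 2)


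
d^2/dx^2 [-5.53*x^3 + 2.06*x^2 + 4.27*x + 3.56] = 4.12 - 33.18*x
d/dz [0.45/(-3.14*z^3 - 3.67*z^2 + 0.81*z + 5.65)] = (4.239*z^2 + 3.303*z - 0.3645)/(3.14*z^3 + 3.67*z^2 - 0.81*z - 5.65)^2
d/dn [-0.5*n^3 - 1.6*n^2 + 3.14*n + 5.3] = -1.5*n^2 - 3.2*n + 3.14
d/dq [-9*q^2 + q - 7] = 1 - 18*q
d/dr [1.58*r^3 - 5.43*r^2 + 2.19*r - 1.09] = 4.74*r^2 - 10.86*r + 2.19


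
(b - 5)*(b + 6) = b^2 + b - 30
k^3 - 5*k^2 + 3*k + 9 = (k - 3)^2*(k + 1)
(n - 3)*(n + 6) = n^2 + 3*n - 18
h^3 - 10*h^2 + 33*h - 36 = (h - 4)*(h - 3)^2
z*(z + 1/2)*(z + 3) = z^3 + 7*z^2/2 + 3*z/2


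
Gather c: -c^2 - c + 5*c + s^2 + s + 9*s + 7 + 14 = -c^2 + 4*c + s^2 + 10*s + 21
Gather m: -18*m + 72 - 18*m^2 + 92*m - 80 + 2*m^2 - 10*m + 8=-16*m^2 + 64*m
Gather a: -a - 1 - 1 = -a - 2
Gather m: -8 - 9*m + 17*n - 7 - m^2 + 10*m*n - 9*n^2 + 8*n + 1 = -m^2 + m*(10*n - 9) - 9*n^2 + 25*n - 14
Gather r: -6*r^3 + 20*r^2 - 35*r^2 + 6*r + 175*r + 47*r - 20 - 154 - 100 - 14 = -6*r^3 - 15*r^2 + 228*r - 288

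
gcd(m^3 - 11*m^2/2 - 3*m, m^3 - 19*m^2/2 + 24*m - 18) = m - 6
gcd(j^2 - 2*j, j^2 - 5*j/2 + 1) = j - 2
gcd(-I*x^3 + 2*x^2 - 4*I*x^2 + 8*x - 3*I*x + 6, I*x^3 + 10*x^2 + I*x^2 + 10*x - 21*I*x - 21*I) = x + 1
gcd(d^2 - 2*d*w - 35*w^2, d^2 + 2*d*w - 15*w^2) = d + 5*w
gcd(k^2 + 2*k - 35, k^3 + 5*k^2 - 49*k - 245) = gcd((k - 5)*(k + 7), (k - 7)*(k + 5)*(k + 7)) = k + 7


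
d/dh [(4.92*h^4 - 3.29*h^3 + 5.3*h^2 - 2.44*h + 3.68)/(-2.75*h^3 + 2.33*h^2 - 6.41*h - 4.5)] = (-13.53*h^6 + 22.9272*h^5 - 87.7023*h^4 - 59.8022*h^3 + 46.4872*h^2 - 64.8488*h + 34.5688)/(7.5625*h^6 - 12.815*h^5 + 40.6839*h^4 - 5.1206*h^3 + 20.1181*h^2 + 57.69*h + 20.25)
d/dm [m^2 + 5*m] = 2*m + 5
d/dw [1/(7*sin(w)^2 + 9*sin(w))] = -(14*sin(w) + 9)*cos(w)/((7*sin(w) + 9)^2*sin(w)^2)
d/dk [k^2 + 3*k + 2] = 2*k + 3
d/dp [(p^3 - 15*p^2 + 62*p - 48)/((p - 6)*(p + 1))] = (p^2 + 2*p - 17)/(p^2 + 2*p + 1)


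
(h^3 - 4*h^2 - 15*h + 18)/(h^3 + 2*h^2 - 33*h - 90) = (h - 1)/(h + 5)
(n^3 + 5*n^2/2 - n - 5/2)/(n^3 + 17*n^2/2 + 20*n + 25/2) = (n - 1)/(n + 5)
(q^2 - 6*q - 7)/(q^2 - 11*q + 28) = (q + 1)/(q - 4)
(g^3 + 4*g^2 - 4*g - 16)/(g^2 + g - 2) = (g^2 + 2*g - 8)/(g - 1)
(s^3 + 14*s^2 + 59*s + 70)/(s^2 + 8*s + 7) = (s^2 + 7*s + 10)/(s + 1)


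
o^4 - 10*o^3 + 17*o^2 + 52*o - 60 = (o - 6)*(o - 5)*(o - 1)*(o + 2)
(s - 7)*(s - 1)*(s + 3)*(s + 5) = s^4 - 42*s^2 - 64*s + 105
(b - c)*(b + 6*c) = b^2 + 5*b*c - 6*c^2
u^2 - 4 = (u - 2)*(u + 2)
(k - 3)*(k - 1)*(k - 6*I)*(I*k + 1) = I*k^4 + 7*k^3 - 4*I*k^3 - 28*k^2 - 3*I*k^2 + 21*k + 24*I*k - 18*I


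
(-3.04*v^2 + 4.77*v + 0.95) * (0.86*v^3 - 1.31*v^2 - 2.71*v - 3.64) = -2.6144*v^5 + 8.0846*v^4 + 2.8067*v^3 - 3.1056*v^2 - 19.9373*v - 3.458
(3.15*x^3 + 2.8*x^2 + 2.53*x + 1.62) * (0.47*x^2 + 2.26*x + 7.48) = 1.4805*x^5 + 8.435*x^4 + 31.0791*x^3 + 27.4232*x^2 + 22.5856*x + 12.1176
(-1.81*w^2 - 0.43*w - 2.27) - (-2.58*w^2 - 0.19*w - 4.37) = 0.77*w^2 - 0.24*w + 2.1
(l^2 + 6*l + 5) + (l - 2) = l^2 + 7*l + 3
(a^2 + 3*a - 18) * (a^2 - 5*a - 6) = a^4 - 2*a^3 - 39*a^2 + 72*a + 108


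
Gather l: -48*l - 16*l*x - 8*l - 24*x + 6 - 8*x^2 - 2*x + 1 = l*(-16*x - 56) - 8*x^2 - 26*x + 7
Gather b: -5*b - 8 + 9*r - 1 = -5*b + 9*r - 9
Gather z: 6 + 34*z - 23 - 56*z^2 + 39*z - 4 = -56*z^2 + 73*z - 21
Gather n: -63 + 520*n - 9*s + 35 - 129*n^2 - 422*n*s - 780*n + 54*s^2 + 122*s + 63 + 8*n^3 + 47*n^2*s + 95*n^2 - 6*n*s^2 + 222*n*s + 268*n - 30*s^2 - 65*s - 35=8*n^3 + n^2*(47*s - 34) + n*(-6*s^2 - 200*s + 8) + 24*s^2 + 48*s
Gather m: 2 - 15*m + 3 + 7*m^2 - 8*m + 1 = 7*m^2 - 23*m + 6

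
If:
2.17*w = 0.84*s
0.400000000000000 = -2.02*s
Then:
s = -0.20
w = -0.08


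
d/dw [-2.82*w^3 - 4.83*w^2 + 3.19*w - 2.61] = -8.46*w^2 - 9.66*w + 3.19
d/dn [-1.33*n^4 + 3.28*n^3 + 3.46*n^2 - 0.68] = n*(-5.32*n^2 + 9.84*n + 6.92)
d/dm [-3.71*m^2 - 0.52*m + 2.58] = -7.42*m - 0.52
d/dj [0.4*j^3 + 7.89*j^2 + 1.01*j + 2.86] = 1.2*j^2 + 15.78*j + 1.01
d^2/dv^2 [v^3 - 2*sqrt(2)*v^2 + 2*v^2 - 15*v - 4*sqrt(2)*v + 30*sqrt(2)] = 6*v - 4*sqrt(2) + 4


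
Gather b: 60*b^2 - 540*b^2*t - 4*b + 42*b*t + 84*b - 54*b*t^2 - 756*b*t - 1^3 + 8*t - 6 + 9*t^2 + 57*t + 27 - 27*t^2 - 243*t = b^2*(60 - 540*t) + b*(-54*t^2 - 714*t + 80) - 18*t^2 - 178*t + 20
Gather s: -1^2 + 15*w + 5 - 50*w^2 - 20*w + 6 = -50*w^2 - 5*w + 10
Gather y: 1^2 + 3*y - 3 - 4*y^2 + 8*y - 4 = -4*y^2 + 11*y - 6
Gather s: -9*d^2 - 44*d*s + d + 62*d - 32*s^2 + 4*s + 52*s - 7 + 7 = -9*d^2 + 63*d - 32*s^2 + s*(56 - 44*d)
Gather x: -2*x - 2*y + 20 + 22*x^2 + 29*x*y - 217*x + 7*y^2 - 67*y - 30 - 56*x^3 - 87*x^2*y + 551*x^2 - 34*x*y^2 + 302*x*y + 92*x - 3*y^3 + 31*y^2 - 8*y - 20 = -56*x^3 + x^2*(573 - 87*y) + x*(-34*y^2 + 331*y - 127) - 3*y^3 + 38*y^2 - 77*y - 30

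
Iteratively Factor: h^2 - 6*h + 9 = (h - 3)*(h - 3)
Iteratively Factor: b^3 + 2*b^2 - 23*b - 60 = (b + 3)*(b^2 - b - 20) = (b + 3)*(b + 4)*(b - 5)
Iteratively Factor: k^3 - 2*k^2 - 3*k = (k + 1)*(k^2 - 3*k) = k*(k + 1)*(k - 3)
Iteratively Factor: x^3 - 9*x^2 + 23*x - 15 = (x - 1)*(x^2 - 8*x + 15) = (x - 5)*(x - 1)*(x - 3)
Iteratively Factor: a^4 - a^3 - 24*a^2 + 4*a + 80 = (a - 5)*(a^3 + 4*a^2 - 4*a - 16) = (a - 5)*(a - 2)*(a^2 + 6*a + 8) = (a - 5)*(a - 2)*(a + 4)*(a + 2)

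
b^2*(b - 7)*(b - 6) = b^4 - 13*b^3 + 42*b^2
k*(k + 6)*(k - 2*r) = k^3 - 2*k^2*r + 6*k^2 - 12*k*r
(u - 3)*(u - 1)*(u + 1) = u^3 - 3*u^2 - u + 3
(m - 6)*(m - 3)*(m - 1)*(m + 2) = m^4 - 8*m^3 + 7*m^2 + 36*m - 36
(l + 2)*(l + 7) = l^2 + 9*l + 14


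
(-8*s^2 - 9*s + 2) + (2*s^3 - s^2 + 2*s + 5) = 2*s^3 - 9*s^2 - 7*s + 7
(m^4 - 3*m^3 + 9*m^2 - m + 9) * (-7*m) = -7*m^5 + 21*m^4 - 63*m^3 + 7*m^2 - 63*m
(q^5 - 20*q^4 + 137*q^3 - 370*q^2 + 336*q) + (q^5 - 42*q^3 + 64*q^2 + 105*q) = 2*q^5 - 20*q^4 + 95*q^3 - 306*q^2 + 441*q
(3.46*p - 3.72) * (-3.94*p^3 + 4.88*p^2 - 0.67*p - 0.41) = -13.6324*p^4 + 31.5416*p^3 - 20.4718*p^2 + 1.0738*p + 1.5252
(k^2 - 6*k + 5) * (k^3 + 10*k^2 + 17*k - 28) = k^5 + 4*k^4 - 38*k^3 - 80*k^2 + 253*k - 140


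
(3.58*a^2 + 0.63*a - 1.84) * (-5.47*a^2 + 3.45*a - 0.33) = -19.5826*a^4 + 8.9049*a^3 + 11.0569*a^2 - 6.5559*a + 0.6072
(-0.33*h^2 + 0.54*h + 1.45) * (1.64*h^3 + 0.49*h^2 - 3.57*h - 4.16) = -0.5412*h^5 + 0.7239*h^4 + 3.8207*h^3 + 0.1555*h^2 - 7.4229*h - 6.032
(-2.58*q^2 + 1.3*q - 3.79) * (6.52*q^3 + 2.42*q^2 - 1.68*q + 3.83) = -16.8216*q^5 + 2.2324*q^4 - 17.2304*q^3 - 21.2372*q^2 + 11.3462*q - 14.5157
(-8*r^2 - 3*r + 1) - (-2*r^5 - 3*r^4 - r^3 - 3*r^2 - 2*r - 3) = 2*r^5 + 3*r^4 + r^3 - 5*r^2 - r + 4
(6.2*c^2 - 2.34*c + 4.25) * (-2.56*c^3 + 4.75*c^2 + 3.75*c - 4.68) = -15.872*c^5 + 35.4404*c^4 + 1.255*c^3 - 17.6035*c^2 + 26.8887*c - 19.89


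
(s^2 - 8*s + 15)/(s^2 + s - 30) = (s - 3)/(s + 6)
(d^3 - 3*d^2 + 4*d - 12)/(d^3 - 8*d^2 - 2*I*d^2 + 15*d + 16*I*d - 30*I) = (d + 2*I)/(d - 5)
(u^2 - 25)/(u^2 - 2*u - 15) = (u + 5)/(u + 3)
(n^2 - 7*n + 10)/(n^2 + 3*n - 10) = (n - 5)/(n + 5)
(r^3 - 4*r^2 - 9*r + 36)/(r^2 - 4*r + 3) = (r^2 - r - 12)/(r - 1)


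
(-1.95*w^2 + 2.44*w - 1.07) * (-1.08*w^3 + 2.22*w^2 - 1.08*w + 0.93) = 2.106*w^5 - 6.9642*w^4 + 8.6784*w^3 - 6.8241*w^2 + 3.4248*w - 0.9951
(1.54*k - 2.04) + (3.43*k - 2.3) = 4.97*k - 4.34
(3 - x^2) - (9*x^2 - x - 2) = -10*x^2 + x + 5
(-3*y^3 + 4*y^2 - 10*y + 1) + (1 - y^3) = -4*y^3 + 4*y^2 - 10*y + 2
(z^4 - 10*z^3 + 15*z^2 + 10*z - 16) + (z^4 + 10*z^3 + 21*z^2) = 2*z^4 + 36*z^2 + 10*z - 16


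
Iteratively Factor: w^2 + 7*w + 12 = (w + 3)*(w + 4)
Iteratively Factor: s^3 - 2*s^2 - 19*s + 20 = (s + 4)*(s^2 - 6*s + 5) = (s - 1)*(s + 4)*(s - 5)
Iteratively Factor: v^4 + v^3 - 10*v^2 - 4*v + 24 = (v + 3)*(v^3 - 2*v^2 - 4*v + 8) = (v - 2)*(v + 3)*(v^2 - 4) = (v - 2)^2*(v + 3)*(v + 2)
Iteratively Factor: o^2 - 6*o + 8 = (o - 4)*(o - 2)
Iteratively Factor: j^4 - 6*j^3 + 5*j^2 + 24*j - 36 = (j - 3)*(j^3 - 3*j^2 - 4*j + 12) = (j - 3)^2*(j^2 - 4) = (j - 3)^2*(j - 2)*(j + 2)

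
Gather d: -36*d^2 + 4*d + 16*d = -36*d^2 + 20*d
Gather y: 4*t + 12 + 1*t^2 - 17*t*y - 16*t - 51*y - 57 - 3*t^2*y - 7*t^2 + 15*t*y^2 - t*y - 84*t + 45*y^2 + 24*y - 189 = -6*t^2 - 96*t + y^2*(15*t + 45) + y*(-3*t^2 - 18*t - 27) - 234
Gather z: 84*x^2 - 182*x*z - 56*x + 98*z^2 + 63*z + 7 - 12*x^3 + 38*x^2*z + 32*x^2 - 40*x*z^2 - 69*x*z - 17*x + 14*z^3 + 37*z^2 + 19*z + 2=-12*x^3 + 116*x^2 - 73*x + 14*z^3 + z^2*(135 - 40*x) + z*(38*x^2 - 251*x + 82) + 9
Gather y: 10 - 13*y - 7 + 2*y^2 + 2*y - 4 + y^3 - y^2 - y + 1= y^3 + y^2 - 12*y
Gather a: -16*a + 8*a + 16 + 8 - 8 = 16 - 8*a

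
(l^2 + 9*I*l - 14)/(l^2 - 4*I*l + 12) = (l + 7*I)/(l - 6*I)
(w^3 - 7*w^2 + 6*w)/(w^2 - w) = w - 6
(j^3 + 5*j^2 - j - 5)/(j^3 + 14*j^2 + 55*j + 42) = (j^2 + 4*j - 5)/(j^2 + 13*j + 42)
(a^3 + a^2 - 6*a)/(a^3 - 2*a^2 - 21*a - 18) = a*(a - 2)/(a^2 - 5*a - 6)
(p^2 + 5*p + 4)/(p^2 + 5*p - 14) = (p^2 + 5*p + 4)/(p^2 + 5*p - 14)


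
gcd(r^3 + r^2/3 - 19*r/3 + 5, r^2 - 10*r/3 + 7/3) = r - 1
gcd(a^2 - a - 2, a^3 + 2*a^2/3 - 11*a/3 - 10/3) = a^2 - a - 2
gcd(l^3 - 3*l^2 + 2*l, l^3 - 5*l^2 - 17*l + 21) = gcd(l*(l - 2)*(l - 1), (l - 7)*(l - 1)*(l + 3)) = l - 1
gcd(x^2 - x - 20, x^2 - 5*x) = x - 5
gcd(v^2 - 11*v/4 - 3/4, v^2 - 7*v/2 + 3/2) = v - 3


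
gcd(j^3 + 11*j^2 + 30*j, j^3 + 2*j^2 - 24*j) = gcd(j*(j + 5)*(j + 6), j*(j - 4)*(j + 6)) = j^2 + 6*j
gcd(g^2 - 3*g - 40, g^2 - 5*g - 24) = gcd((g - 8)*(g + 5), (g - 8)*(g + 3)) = g - 8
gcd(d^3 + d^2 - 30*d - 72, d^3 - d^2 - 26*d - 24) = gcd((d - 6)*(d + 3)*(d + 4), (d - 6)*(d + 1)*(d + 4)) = d^2 - 2*d - 24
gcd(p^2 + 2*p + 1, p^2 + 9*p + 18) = 1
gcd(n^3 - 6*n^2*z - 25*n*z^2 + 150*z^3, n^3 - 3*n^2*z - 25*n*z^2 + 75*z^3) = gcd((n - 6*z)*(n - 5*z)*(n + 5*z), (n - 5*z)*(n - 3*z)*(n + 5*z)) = -n^2 + 25*z^2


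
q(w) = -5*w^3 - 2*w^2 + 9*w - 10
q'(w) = -15*w^2 - 4*w + 9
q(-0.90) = -16.08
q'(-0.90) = 0.45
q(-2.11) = 9.08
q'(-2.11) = -49.34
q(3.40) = -199.04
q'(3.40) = -178.00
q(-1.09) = -15.71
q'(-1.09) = -4.46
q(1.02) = -8.21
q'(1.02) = -10.69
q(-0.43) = -13.84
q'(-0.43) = 7.95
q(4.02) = -330.96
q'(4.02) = -249.49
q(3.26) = -175.15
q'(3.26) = -163.45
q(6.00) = -1108.00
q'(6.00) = -555.00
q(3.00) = -136.00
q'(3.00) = -138.00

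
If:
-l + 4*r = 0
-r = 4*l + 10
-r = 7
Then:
No Solution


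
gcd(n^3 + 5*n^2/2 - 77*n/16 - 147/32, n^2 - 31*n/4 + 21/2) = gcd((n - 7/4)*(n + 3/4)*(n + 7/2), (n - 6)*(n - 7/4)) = n - 7/4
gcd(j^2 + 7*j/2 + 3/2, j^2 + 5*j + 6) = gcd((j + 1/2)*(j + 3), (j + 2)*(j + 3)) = j + 3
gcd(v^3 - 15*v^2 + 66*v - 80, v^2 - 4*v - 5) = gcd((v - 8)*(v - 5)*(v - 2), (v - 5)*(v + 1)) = v - 5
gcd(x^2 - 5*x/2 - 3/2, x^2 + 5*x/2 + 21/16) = 1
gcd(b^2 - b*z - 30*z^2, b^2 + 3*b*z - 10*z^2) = b + 5*z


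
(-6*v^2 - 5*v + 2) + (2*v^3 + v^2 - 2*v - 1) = 2*v^3 - 5*v^2 - 7*v + 1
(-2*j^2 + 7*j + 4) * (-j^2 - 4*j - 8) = 2*j^4 + j^3 - 16*j^2 - 72*j - 32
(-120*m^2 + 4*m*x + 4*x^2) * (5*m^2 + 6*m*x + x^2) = -600*m^4 - 700*m^3*x - 76*m^2*x^2 + 28*m*x^3 + 4*x^4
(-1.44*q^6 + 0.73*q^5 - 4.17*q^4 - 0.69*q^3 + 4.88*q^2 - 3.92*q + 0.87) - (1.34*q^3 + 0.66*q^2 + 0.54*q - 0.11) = -1.44*q^6 + 0.73*q^5 - 4.17*q^4 - 2.03*q^3 + 4.22*q^2 - 4.46*q + 0.98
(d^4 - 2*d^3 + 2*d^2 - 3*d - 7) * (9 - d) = -d^5 + 11*d^4 - 20*d^3 + 21*d^2 - 20*d - 63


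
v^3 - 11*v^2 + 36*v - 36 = (v - 6)*(v - 3)*(v - 2)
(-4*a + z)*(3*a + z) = -12*a^2 - a*z + z^2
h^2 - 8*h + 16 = (h - 4)^2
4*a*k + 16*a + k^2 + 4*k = (4*a + k)*(k + 4)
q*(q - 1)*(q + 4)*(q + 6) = q^4 + 9*q^3 + 14*q^2 - 24*q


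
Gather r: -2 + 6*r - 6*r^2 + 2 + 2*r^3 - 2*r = 2*r^3 - 6*r^2 + 4*r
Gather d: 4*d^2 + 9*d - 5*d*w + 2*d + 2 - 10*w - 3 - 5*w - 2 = 4*d^2 + d*(11 - 5*w) - 15*w - 3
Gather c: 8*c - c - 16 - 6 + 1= 7*c - 21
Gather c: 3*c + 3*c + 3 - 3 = 6*c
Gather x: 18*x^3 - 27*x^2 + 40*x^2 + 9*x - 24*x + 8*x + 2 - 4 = 18*x^3 + 13*x^2 - 7*x - 2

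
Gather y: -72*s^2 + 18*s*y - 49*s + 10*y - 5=-72*s^2 - 49*s + y*(18*s + 10) - 5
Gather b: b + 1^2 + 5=b + 6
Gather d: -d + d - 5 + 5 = 0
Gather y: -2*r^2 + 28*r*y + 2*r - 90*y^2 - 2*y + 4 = -2*r^2 + 2*r - 90*y^2 + y*(28*r - 2) + 4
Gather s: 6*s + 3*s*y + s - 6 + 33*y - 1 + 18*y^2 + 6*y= s*(3*y + 7) + 18*y^2 + 39*y - 7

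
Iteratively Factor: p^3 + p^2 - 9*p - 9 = (p - 3)*(p^2 + 4*p + 3) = (p - 3)*(p + 3)*(p + 1)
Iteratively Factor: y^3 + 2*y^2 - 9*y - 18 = (y - 3)*(y^2 + 5*y + 6) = (y - 3)*(y + 2)*(y + 3)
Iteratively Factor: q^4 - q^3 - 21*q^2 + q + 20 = (q + 4)*(q^3 - 5*q^2 - q + 5) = (q - 1)*(q + 4)*(q^2 - 4*q - 5) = (q - 1)*(q + 1)*(q + 4)*(q - 5)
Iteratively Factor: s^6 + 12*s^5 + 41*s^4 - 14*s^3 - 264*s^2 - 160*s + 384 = (s + 4)*(s^5 + 8*s^4 + 9*s^3 - 50*s^2 - 64*s + 96) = (s + 4)^2*(s^4 + 4*s^3 - 7*s^2 - 22*s + 24) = (s + 4)^3*(s^3 - 7*s + 6) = (s - 2)*(s + 4)^3*(s^2 + 2*s - 3) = (s - 2)*(s + 3)*(s + 4)^3*(s - 1)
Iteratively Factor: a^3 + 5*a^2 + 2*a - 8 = (a - 1)*(a^2 + 6*a + 8) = (a - 1)*(a + 4)*(a + 2)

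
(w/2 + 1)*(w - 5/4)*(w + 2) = w^3/2 + 11*w^2/8 - w/2 - 5/2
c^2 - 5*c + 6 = (c - 3)*(c - 2)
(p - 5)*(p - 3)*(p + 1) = p^3 - 7*p^2 + 7*p + 15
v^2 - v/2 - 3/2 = (v - 3/2)*(v + 1)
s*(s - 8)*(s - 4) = s^3 - 12*s^2 + 32*s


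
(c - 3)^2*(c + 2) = c^3 - 4*c^2 - 3*c + 18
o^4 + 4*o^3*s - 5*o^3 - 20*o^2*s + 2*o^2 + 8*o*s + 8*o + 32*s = (o - 4)*(o - 2)*(o + 1)*(o + 4*s)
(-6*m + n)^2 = 36*m^2 - 12*m*n + n^2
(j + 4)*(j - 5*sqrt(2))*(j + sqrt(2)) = j^3 - 4*sqrt(2)*j^2 + 4*j^2 - 16*sqrt(2)*j - 10*j - 40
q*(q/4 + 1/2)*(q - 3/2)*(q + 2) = q^4/4 + 5*q^3/8 - q^2/2 - 3*q/2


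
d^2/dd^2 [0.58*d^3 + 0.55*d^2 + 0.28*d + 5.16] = 3.48*d + 1.1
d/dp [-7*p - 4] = -7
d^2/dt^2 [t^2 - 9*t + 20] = 2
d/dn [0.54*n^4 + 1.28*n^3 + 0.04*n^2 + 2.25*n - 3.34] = 2.16*n^3 + 3.84*n^2 + 0.08*n + 2.25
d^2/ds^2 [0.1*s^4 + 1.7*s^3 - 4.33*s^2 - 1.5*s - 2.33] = 1.2*s^2 + 10.2*s - 8.66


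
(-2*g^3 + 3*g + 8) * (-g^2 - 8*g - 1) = 2*g^5 + 16*g^4 - g^3 - 32*g^2 - 67*g - 8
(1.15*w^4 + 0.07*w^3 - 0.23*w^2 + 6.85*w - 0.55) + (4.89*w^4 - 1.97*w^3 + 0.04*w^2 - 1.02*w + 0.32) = 6.04*w^4 - 1.9*w^3 - 0.19*w^2 + 5.83*w - 0.23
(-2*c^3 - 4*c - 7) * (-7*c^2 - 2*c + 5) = 14*c^5 + 4*c^4 + 18*c^3 + 57*c^2 - 6*c - 35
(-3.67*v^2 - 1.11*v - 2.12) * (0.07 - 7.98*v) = 29.2866*v^3 + 8.6009*v^2 + 16.8399*v - 0.1484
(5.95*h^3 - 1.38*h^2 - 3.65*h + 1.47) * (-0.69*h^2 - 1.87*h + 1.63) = -4.1055*h^5 - 10.1743*h^4 + 14.7976*h^3 + 3.5618*h^2 - 8.6984*h + 2.3961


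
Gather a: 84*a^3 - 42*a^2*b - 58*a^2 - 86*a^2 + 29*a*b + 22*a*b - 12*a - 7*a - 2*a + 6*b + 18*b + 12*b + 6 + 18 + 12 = 84*a^3 + a^2*(-42*b - 144) + a*(51*b - 21) + 36*b + 36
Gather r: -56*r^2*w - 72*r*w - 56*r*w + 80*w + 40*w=-56*r^2*w - 128*r*w + 120*w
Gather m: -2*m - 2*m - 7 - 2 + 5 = -4*m - 4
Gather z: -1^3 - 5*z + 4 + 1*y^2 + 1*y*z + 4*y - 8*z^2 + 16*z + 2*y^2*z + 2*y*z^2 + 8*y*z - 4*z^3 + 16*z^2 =y^2 + 4*y - 4*z^3 + z^2*(2*y + 8) + z*(2*y^2 + 9*y + 11) + 3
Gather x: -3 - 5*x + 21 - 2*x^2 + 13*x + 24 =-2*x^2 + 8*x + 42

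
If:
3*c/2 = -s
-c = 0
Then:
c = 0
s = 0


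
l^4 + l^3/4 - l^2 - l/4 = l*(l - 1)*(l + 1/4)*(l + 1)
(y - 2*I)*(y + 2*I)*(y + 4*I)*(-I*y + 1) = -I*y^4 + 5*y^3 + 20*y + 16*I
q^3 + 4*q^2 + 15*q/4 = q*(q + 3/2)*(q + 5/2)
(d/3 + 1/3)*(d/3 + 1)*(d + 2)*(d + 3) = d^4/9 + d^3 + 29*d^2/9 + 13*d/3 + 2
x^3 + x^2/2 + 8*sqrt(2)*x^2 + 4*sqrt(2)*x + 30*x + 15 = (x + 1/2)*(x + 3*sqrt(2))*(x + 5*sqrt(2))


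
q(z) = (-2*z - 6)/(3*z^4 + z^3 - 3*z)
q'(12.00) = 0.00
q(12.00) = 0.00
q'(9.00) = 0.00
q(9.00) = 0.00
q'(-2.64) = -0.02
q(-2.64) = -0.01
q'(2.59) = 0.11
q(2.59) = -0.08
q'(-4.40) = 0.00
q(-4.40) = 0.00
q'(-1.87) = -0.18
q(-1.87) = -0.06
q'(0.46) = -4.54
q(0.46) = 6.03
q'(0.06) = -554.61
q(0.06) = 34.05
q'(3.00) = 0.05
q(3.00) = -0.05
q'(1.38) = 3.21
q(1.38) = -0.94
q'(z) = (-2*z - 6)*(-12*z^3 - 3*z^2 + 3)/(3*z^4 + z^3 - 3*z)^2 - 2/(3*z^4 + z^3 - 3*z)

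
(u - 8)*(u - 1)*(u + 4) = u^3 - 5*u^2 - 28*u + 32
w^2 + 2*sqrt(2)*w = w*(w + 2*sqrt(2))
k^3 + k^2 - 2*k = k*(k - 1)*(k + 2)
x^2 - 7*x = x*(x - 7)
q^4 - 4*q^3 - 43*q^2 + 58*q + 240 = (q - 8)*(q - 3)*(q + 2)*(q + 5)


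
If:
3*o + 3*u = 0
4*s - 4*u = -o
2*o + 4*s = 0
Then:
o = 0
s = 0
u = 0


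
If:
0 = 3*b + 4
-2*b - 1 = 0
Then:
No Solution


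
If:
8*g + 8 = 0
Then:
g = -1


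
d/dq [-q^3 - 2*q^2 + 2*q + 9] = -3*q^2 - 4*q + 2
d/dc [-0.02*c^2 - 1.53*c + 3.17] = -0.04*c - 1.53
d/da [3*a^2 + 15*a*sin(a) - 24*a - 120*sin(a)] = 15*a*cos(a) + 6*a + 15*sin(a) - 120*cos(a) - 24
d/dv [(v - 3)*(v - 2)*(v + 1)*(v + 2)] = 4*v^3 - 6*v^2 - 14*v + 8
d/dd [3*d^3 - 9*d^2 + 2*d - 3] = 9*d^2 - 18*d + 2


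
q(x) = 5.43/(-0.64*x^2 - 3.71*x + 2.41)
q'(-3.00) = -0.01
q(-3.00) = 0.70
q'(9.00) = 0.01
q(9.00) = -0.07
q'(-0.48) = 1.03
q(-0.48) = 1.34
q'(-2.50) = 0.05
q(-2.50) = 0.71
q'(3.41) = 0.14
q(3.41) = -0.31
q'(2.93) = 0.21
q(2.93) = -0.39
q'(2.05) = 0.55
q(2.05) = -0.69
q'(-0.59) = 0.84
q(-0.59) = 1.24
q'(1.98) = 0.61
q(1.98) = -0.73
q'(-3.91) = -0.14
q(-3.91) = 0.76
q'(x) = 5.43*(1.28*x + 3.71)/(-0.64*x^2 - 3.71*x + 2.41)^2 = (6.9504*x + 20.1453)/(0.64*x^2 + 3.71*x - 2.41)^2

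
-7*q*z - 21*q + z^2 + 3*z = (-7*q + z)*(z + 3)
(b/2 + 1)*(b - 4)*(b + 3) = b^3/2 + b^2/2 - 7*b - 12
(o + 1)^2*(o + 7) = o^3 + 9*o^2 + 15*o + 7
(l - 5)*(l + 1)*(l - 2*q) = l^3 - 2*l^2*q - 4*l^2 + 8*l*q - 5*l + 10*q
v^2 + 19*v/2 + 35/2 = (v + 5/2)*(v + 7)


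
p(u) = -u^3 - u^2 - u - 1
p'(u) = -3*u^2 - 2*u - 1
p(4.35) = -106.59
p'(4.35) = -66.47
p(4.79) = -138.64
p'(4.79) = -79.41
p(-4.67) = 83.71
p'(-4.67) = -57.09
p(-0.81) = -0.31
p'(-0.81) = -1.35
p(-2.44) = 10.01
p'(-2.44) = -13.98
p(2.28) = -20.33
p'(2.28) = -21.16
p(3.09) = -43.14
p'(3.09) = -35.82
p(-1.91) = 4.23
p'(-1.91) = -8.12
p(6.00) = -259.00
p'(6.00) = -121.00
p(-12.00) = 1595.00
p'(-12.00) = -409.00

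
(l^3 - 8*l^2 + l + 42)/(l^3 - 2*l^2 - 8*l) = (l^2 - 10*l + 21)/(l*(l - 4))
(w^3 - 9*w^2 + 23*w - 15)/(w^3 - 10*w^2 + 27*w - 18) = (w - 5)/(w - 6)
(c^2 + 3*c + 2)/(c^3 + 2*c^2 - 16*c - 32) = (c + 1)/(c^2 - 16)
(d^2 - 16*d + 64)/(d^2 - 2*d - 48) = (d - 8)/(d + 6)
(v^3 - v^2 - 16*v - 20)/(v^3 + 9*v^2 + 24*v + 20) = (v - 5)/(v + 5)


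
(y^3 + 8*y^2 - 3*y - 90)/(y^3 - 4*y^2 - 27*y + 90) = (y + 6)/(y - 6)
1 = 1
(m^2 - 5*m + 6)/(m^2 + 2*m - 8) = (m - 3)/(m + 4)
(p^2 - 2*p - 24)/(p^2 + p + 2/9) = 9*(p^2 - 2*p - 24)/(9*p^2 + 9*p + 2)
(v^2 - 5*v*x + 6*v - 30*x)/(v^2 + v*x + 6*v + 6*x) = (v - 5*x)/(v + x)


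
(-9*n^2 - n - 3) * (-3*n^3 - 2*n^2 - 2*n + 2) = 27*n^5 + 21*n^4 + 29*n^3 - 10*n^2 + 4*n - 6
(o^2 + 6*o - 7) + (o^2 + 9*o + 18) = 2*o^2 + 15*o + 11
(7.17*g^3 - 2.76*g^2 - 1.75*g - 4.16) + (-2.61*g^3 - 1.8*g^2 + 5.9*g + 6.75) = 4.56*g^3 - 4.56*g^2 + 4.15*g + 2.59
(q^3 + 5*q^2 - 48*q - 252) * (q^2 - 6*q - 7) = q^5 - q^4 - 85*q^3 + q^2 + 1848*q + 1764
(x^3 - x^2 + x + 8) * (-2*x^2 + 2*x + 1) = -2*x^5 + 4*x^4 - 3*x^3 - 15*x^2 + 17*x + 8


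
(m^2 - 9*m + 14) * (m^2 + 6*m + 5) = m^4 - 3*m^3 - 35*m^2 + 39*m + 70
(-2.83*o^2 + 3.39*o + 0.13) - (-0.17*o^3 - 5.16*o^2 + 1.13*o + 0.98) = 0.17*o^3 + 2.33*o^2 + 2.26*o - 0.85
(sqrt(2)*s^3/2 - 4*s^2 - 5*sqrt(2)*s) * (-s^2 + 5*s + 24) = -sqrt(2)*s^5/2 + 5*sqrt(2)*s^4/2 + 4*s^4 - 20*s^3 + 17*sqrt(2)*s^3 - 96*s^2 - 25*sqrt(2)*s^2 - 120*sqrt(2)*s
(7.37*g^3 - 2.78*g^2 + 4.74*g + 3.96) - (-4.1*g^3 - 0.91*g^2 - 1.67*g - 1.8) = 11.47*g^3 - 1.87*g^2 + 6.41*g + 5.76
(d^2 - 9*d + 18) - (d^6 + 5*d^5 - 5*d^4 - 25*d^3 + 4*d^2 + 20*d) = -d^6 - 5*d^5 + 5*d^4 + 25*d^3 - 3*d^2 - 29*d + 18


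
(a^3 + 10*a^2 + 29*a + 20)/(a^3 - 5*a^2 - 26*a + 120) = (a^2 + 5*a + 4)/(a^2 - 10*a + 24)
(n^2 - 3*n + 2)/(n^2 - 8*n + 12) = (n - 1)/(n - 6)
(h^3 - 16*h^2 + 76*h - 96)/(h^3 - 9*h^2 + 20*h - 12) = (h - 8)/(h - 1)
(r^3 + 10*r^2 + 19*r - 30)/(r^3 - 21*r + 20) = (r + 6)/(r - 4)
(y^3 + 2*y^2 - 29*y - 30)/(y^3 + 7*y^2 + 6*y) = (y - 5)/y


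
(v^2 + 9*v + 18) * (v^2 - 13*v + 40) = v^4 - 4*v^3 - 59*v^2 + 126*v + 720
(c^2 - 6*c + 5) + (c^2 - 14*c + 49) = 2*c^2 - 20*c + 54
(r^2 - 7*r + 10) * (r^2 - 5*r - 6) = r^4 - 12*r^3 + 39*r^2 - 8*r - 60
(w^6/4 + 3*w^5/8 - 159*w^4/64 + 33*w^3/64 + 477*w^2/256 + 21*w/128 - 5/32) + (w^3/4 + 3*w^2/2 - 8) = w^6/4 + 3*w^5/8 - 159*w^4/64 + 49*w^3/64 + 861*w^2/256 + 21*w/128 - 261/32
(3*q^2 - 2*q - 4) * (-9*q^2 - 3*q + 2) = -27*q^4 + 9*q^3 + 48*q^2 + 8*q - 8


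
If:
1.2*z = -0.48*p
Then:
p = -2.5*z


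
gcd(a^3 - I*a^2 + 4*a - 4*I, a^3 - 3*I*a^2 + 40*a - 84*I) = a - 2*I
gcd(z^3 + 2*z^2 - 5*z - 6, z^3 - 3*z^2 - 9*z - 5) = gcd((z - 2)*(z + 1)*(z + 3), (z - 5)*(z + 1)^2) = z + 1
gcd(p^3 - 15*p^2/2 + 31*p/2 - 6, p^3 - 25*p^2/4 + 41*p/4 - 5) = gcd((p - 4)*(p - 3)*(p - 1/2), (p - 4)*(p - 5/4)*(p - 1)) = p - 4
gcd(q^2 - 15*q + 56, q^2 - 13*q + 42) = q - 7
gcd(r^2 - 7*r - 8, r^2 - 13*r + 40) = r - 8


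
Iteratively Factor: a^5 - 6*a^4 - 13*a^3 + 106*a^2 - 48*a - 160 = (a - 4)*(a^4 - 2*a^3 - 21*a^2 + 22*a + 40) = (a - 4)*(a + 1)*(a^3 - 3*a^2 - 18*a + 40) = (a - 5)*(a - 4)*(a + 1)*(a^2 + 2*a - 8) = (a - 5)*(a - 4)*(a + 1)*(a + 4)*(a - 2)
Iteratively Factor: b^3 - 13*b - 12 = (b + 3)*(b^2 - 3*b - 4) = (b - 4)*(b + 3)*(b + 1)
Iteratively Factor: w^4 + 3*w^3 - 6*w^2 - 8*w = (w)*(w^3 + 3*w^2 - 6*w - 8) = w*(w + 4)*(w^2 - w - 2) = w*(w + 1)*(w + 4)*(w - 2)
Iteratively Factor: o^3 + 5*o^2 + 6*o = (o + 3)*(o^2 + 2*o) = o*(o + 3)*(o + 2)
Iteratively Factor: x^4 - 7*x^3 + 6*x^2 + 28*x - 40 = (x - 2)*(x^3 - 5*x^2 - 4*x + 20) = (x - 2)*(x + 2)*(x^2 - 7*x + 10) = (x - 5)*(x - 2)*(x + 2)*(x - 2)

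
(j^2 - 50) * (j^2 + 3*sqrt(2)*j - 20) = j^4 + 3*sqrt(2)*j^3 - 70*j^2 - 150*sqrt(2)*j + 1000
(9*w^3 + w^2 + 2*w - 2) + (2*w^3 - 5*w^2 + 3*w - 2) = 11*w^3 - 4*w^2 + 5*w - 4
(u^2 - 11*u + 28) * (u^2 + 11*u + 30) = u^4 - 63*u^2 - 22*u + 840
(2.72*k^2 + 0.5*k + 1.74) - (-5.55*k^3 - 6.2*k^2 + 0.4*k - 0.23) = 5.55*k^3 + 8.92*k^2 + 0.1*k + 1.97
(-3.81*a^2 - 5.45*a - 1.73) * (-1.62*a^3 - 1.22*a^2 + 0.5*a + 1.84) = 6.1722*a^5 + 13.4772*a^4 + 7.5466*a^3 - 7.6248*a^2 - 10.893*a - 3.1832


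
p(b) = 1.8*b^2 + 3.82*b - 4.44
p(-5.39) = 27.26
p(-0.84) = -6.38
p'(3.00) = 14.62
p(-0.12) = -4.87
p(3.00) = 23.22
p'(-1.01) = 0.18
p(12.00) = 300.60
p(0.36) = -2.83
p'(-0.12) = 3.39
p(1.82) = 8.47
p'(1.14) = 7.92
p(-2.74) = -1.39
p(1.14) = 2.25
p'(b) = 3.6*b + 3.82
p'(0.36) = 5.12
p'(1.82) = 10.37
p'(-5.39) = -15.58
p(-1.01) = -6.46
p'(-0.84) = 0.80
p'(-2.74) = -6.04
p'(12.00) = 47.02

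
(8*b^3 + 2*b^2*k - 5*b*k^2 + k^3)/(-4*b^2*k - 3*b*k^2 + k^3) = (-2*b + k)/k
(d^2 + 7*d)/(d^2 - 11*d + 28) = d*(d + 7)/(d^2 - 11*d + 28)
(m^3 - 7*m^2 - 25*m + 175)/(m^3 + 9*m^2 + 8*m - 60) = (m^2 - 12*m + 35)/(m^2 + 4*m - 12)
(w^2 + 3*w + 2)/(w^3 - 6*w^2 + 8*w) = (w^2 + 3*w + 2)/(w*(w^2 - 6*w + 8))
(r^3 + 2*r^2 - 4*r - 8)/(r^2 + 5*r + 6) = (r^2 - 4)/(r + 3)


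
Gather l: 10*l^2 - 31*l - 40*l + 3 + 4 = 10*l^2 - 71*l + 7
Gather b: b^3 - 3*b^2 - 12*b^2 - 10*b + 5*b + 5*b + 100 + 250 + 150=b^3 - 15*b^2 + 500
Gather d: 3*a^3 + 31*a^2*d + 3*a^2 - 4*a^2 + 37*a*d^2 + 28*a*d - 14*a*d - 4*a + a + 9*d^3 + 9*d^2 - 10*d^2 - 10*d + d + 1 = 3*a^3 - a^2 - 3*a + 9*d^3 + d^2*(37*a - 1) + d*(31*a^2 + 14*a - 9) + 1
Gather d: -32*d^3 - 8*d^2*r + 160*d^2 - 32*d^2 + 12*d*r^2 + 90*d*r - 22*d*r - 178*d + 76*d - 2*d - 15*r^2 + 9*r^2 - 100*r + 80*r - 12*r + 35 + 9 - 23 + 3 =-32*d^3 + d^2*(128 - 8*r) + d*(12*r^2 + 68*r - 104) - 6*r^2 - 32*r + 24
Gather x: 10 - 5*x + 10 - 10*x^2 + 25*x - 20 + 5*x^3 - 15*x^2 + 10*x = 5*x^3 - 25*x^2 + 30*x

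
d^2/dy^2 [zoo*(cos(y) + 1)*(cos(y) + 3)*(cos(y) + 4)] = zoo*cos(y) + zoo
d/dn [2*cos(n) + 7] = -2*sin(n)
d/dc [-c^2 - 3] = -2*c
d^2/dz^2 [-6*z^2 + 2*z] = -12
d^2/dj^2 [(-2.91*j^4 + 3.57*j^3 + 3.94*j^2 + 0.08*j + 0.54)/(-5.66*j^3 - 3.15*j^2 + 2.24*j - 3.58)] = (-2.27373675443232e-13*j^7 + 6.39576999999827*j^6 - 763.934664*j^5 + 636.696084*j^4 + 575.754228*j^3 + 914.289636*j^2 - 180.601416*j - 95.516152)/(181.321496*j^9 + 302.73642*j^8 - 46.795182*j^7 + 135.696459*j^6 + 401.486568*j^5 - 118.348062*j^4 + 54.820168*j^3 + 175.004004*j^2 - 86.126208*j + 45.882712)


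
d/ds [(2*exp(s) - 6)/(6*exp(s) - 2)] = 8*exp(s)/(3*exp(s) - 1)^2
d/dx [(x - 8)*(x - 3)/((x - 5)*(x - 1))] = (5*x^2 - 38*x + 89)/(x^4 - 12*x^3 + 46*x^2 - 60*x + 25)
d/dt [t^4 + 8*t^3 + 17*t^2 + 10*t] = 4*t^3 + 24*t^2 + 34*t + 10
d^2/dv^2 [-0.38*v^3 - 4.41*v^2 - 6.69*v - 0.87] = -2.28*v - 8.82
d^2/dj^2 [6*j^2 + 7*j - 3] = 12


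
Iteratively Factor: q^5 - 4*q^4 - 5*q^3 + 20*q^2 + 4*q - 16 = (q - 1)*(q^4 - 3*q^3 - 8*q^2 + 12*q + 16) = (q - 2)*(q - 1)*(q^3 - q^2 - 10*q - 8) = (q - 2)*(q - 1)*(q + 2)*(q^2 - 3*q - 4) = (q - 4)*(q - 2)*(q - 1)*(q + 2)*(q + 1)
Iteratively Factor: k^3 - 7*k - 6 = (k - 3)*(k^2 + 3*k + 2) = (k - 3)*(k + 2)*(k + 1)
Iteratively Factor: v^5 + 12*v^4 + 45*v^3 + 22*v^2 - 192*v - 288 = (v + 3)*(v^4 + 9*v^3 + 18*v^2 - 32*v - 96) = (v + 3)*(v + 4)*(v^3 + 5*v^2 - 2*v - 24) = (v + 3)*(v + 4)^2*(v^2 + v - 6) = (v + 3)^2*(v + 4)^2*(v - 2)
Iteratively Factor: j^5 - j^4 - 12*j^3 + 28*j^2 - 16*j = (j)*(j^4 - j^3 - 12*j^2 + 28*j - 16) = j*(j - 2)*(j^3 + j^2 - 10*j + 8) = j*(j - 2)*(j + 4)*(j^2 - 3*j + 2) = j*(j - 2)^2*(j + 4)*(j - 1)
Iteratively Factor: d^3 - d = (d + 1)*(d^2 - d) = d*(d + 1)*(d - 1)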